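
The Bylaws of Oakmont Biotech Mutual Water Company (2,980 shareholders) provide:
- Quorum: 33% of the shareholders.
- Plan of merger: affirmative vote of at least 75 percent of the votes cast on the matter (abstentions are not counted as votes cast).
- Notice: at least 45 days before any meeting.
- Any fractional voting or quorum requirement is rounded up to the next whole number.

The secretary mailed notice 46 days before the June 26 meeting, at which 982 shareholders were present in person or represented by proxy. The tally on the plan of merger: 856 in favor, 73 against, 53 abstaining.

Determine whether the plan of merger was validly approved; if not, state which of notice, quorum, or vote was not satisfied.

Notice: 46 days given; 45 required. Satisfied.
Quorum: 33% of 2,980 = 983.40, rounded up to 984; 982 present. Not satisfied.
Vote: requires three-fourths of the votes cast (982 − 53 abstaining = 929); 3/4 of 929 = 696.75, rounded up to 697, so 697 needed; 856 in favor. Satisfied.

Invalid — quorum requirement not satisfied.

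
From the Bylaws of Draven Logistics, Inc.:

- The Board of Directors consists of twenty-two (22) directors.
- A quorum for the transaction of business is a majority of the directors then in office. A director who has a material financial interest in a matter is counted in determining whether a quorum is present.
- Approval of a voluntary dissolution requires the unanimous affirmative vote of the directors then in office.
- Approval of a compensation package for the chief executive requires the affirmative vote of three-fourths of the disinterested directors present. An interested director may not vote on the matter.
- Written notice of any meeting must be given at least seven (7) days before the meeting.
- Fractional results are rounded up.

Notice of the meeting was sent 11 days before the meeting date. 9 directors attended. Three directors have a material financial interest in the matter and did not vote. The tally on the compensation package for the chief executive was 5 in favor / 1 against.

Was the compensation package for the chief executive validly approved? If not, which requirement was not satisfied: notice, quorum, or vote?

Notice: 11 days given; 7 required (11 ≥ 7). Satisfied.
Quorum: 9 present (interested directors count toward quorum); quorum is 12. Not satisfied.
Vote: the compensation package for the chief executive requires three-fourths of the disinterested directors present (9 − 3 = 6). 3/4 of 6 = 4.50, rounded up to 5, so 5 affirmative votes are needed; 5 voted in favor. Satisfied. (Moot — without a quorum no business can be validly transacted.)

Invalid — quorum requirement not satisfied.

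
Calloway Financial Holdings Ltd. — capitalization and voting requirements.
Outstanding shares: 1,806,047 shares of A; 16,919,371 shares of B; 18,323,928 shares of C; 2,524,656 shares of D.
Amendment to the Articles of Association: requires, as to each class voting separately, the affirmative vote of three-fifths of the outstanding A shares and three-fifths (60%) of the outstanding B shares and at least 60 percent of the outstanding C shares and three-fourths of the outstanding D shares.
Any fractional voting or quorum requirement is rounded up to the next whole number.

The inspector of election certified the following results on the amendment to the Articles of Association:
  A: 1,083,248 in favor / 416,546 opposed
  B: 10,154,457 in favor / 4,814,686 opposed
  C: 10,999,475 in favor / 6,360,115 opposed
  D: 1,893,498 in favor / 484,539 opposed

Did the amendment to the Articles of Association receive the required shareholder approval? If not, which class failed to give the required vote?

A: 3/5 of 1806047 = 1083628.20, rounded up to 1083629; 1,083,629 required, 1,083,248 in favor — not approved.
B: 3/5 of 16919371 = 10151622.60, rounded up to 10151623; 10,151,623 required, 10,154,457 in favor — approved.
C: 3/5 of 18323928 = 10994356.80, rounded up to 10994357; 10,994,357 required, 10,999,475 in favor — approved.
D: 3/4 of 2524656 = 1893492; 1,893,492 required, 1,893,498 in favor — approved.

Not approved — the A shares did not give the required vote.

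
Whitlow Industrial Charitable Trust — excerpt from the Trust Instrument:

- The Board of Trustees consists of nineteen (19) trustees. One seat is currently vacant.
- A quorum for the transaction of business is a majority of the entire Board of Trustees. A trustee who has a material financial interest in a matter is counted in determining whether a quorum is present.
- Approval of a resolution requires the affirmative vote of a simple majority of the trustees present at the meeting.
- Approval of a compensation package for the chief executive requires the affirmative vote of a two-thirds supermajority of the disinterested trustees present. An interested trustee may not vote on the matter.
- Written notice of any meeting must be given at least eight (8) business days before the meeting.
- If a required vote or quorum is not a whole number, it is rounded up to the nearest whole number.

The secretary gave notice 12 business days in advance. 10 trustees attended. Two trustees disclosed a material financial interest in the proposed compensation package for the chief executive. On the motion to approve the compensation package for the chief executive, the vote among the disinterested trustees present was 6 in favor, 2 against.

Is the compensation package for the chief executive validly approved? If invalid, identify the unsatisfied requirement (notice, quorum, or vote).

Valid — all requirements satisfied.

Notice: 12 business days given; 8 required (12 ≥ 8). Satisfied.
Quorum: 10 present (interested trustees count toward quorum); quorum is 10. Satisfied.
Vote: the compensation package for the chief executive requires two-thirds of the disinterested trustees present (10 − 2 = 8). 2/3 of 8 = 5.33, rounded up to 6, so 6 affirmative votes are needed; 6 voted in favor. Satisfied.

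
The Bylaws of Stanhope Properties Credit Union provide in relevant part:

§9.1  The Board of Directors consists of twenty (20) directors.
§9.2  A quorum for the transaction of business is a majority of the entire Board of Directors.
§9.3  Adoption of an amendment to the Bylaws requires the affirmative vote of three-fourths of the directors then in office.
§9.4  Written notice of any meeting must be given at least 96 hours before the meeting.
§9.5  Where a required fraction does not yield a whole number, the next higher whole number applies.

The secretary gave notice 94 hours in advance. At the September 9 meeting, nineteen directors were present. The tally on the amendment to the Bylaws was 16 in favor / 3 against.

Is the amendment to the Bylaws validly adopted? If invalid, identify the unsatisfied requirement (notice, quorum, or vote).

Notice: 94 hours given; 96 required (94 < 96). Not satisfied.
Quorum: 19 present; quorum is 11. Satisfied.
Vote: the amendment to the Bylaws requires three-fourths of the directors then in office (20). 3/4 of 20 = 15, so 15 affirmative votes are needed; 16 voted in favor. Satisfied.

Invalid — notice requirement not satisfied.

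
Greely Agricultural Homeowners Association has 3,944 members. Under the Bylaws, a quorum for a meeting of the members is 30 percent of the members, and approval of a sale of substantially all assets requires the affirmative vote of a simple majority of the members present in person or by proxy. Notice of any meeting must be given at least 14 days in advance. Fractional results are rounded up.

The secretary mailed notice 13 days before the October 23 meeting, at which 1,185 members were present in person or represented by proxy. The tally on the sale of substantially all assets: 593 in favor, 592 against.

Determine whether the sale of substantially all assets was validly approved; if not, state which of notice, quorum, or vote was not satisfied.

Invalid — notice requirement not satisfied.

Notice: 13 days given; 14 required. Not satisfied.
Quorum: 30% of 3,944 = 1,183.20, rounded up to 1,184; 1,185 present. Satisfied.
Vote: requires a majority of those present (1,185); a majority of 1185 is 593, so 593 needed; 593 in favor. Satisfied.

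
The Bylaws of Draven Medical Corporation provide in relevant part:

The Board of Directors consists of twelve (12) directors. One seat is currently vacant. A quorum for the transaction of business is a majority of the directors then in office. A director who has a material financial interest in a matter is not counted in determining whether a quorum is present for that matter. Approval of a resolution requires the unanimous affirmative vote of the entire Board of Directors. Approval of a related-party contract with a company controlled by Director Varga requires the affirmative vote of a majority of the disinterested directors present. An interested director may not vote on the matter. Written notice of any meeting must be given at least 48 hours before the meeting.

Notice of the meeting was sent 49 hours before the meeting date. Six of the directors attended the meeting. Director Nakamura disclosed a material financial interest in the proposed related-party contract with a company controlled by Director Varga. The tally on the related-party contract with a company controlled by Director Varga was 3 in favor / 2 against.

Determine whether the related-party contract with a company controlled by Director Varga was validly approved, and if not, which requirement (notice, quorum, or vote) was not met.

Notice: 49 hours given; 48 required (49 ≥ 48). Satisfied.
Quorum: 6 present, but the 1 interested director does not count, leaving 5. Quorum is 6. Not satisfied.
Vote: the related-party contract with a company controlled by Director Varga requires a majority of the disinterested directors present (6 − 1 = 5). A majority of 5 is 3, so 3 affirmative votes are needed; 3 voted in favor. Satisfied. (Moot — without a quorum no business can be validly transacted.)

Invalid — quorum requirement not satisfied.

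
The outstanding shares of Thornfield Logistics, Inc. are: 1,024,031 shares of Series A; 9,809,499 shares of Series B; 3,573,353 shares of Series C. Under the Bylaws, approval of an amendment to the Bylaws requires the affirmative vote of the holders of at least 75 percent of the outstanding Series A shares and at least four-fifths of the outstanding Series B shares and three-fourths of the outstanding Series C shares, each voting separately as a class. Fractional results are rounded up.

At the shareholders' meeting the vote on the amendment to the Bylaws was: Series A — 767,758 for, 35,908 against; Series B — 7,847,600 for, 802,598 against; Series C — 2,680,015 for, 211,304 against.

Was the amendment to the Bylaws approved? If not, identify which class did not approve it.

Not approved — the Series A shares did not give the required vote.

Series A: 3/4 of 1024031 = 768023.25, rounded up to 768024; 768,024 required, 767,758 in favor — not approved.
Series B: 4/5 of 9809499 = 7847599.20, rounded up to 7847600; 7,847,600 required, 7,847,600 in favor — approved.
Series C: 3/4 of 3573353 = 2680014.75, rounded up to 2680015; 2,680,015 required, 2,680,015 in favor — approved.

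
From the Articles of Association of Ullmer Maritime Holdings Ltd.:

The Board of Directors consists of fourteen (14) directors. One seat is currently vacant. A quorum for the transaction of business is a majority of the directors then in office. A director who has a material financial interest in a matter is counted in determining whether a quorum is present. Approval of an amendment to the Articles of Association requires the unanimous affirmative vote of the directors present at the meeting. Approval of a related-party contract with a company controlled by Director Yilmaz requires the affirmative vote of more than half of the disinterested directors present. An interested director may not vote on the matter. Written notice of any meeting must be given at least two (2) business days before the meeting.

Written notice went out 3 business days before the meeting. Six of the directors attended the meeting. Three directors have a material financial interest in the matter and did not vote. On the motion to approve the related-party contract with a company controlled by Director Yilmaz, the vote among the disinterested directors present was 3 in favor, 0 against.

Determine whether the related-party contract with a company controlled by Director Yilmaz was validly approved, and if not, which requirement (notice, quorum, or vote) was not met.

Invalid — quorum requirement not satisfied.

Notice: 3 business days given; 2 required (3 ≥ 2). Satisfied.
Quorum: 6 present (interested directors count toward quorum); quorum is 7. Not satisfied.
Vote: the related-party contract with a company controlled by Director Yilmaz requires a majority of the disinterested directors present (6 − 3 = 3). A majority of 3 is 2, so 2 affirmative votes are needed; 3 voted in favor. Satisfied. (Moot — without a quorum no business can be validly transacted.)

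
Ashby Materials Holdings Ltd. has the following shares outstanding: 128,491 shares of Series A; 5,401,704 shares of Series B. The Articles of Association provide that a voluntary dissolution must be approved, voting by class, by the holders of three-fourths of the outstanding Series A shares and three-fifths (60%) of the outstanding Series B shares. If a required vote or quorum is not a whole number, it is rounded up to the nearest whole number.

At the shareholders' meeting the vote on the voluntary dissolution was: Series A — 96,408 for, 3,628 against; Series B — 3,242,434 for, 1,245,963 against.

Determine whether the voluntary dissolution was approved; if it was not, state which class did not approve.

Series A: 3/4 of 128491 = 96368.25, rounded up to 96369; 96,369 required, 96,408 in favor — approved.
Series B: 3/5 of 5401704 = 3241022.40, rounded up to 3241023; 3,241,023 required, 3,242,434 in favor — approved.

Approved — every class gave the required vote.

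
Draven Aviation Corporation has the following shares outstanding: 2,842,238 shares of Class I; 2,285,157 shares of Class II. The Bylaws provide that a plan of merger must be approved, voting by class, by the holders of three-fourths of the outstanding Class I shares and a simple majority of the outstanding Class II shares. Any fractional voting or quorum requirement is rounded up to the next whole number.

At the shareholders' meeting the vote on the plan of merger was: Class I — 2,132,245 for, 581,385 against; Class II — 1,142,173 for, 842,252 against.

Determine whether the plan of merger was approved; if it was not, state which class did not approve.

Not approved — the Class II shares did not give the required vote.

Class I: 3/4 of 2842238 = 2131678.50, rounded up to 2131679; 2,131,679 required, 2,132,245 in favor — approved.
Class II: a majority of 2285157 is 1142579; 1,142,579 required, 1,142,173 in favor — not approved.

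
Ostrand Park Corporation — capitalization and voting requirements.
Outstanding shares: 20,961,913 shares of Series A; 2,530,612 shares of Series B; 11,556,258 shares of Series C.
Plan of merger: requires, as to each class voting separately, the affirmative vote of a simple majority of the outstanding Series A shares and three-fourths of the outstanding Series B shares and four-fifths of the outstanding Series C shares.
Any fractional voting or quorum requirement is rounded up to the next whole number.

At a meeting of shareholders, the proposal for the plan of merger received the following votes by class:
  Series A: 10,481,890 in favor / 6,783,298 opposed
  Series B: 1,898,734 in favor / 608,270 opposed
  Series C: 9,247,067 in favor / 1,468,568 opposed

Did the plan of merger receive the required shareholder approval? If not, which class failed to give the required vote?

Approved — every class gave the required vote.

Series A: a majority of 20961913 is 10480957; 10,480,957 required, 10,481,890 in favor — approved.
Series B: 3/4 of 2530612 = 1897959; 1,897,959 required, 1,898,734 in favor — approved.
Series C: 4/5 of 11556258 = 9245006.40, rounded up to 9245007; 9,245,007 required, 9,247,067 in favor — approved.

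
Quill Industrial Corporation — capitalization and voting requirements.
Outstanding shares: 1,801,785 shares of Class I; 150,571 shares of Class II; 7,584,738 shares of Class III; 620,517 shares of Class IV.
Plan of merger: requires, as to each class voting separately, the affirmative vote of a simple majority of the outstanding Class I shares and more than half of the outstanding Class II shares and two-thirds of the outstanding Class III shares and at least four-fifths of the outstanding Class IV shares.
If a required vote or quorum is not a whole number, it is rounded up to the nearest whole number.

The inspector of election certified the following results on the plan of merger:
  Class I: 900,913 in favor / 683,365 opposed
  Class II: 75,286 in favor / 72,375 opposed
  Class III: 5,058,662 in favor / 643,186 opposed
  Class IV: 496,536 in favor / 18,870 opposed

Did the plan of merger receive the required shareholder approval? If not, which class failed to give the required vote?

Approved — every class gave the required vote.

Class I: a majority of 1801785 is 900893; 900,893 required, 900,913 in favor — approved.
Class II: a majority of 150571 is 75286; 75,286 required, 75,286 in favor — approved.
Class III: 2/3 of 7584738 = 5056492; 5,056,492 required, 5,058,662 in favor — approved.
Class IV: 4/5 of 620517 = 496413.60, rounded up to 496414; 496,414 required, 496,536 in favor — approved.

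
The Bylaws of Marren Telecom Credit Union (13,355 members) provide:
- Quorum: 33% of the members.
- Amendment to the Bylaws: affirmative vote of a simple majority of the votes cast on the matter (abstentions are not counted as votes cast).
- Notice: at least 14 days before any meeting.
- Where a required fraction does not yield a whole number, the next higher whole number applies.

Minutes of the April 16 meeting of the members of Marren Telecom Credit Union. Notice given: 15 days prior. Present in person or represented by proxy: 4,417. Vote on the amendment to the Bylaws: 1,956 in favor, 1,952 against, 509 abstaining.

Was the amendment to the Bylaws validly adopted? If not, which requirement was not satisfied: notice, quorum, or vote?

Notice: 15 days given; 14 required. Satisfied.
Quorum: 33% of 13,355 = 4,407.15, rounded up to 4,408; 4,417 present. Satisfied.
Vote: requires a majority of the votes cast (4,417 − 509 abstaining = 3,908); a majority of 3908 is 1955, so 1,955 needed; 1,956 in favor. Satisfied.

Valid — all requirements satisfied.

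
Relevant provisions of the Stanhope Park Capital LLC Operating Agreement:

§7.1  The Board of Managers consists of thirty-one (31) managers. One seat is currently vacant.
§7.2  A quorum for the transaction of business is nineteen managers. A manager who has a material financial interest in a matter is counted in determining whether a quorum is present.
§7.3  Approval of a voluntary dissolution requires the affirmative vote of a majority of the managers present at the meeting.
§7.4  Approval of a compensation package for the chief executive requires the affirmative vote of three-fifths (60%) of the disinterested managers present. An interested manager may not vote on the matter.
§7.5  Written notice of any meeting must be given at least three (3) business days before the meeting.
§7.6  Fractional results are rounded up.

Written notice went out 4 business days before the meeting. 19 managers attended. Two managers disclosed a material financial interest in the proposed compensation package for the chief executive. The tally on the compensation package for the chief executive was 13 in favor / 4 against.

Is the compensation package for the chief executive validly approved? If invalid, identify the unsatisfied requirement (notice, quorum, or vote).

Notice: 4 business days given; 3 required (4 ≥ 3). Satisfied.
Quorum: 19 present (interested managers count toward quorum); quorum is 19. Satisfied.
Vote: the compensation package for the chief executive requires three-fifths of the disinterested managers present (19 − 2 = 17). 3/5 of 17 = 10.20, rounded up to 11, so 11 affirmative votes are needed; 13 voted in favor. Satisfied.

Valid — all requirements satisfied.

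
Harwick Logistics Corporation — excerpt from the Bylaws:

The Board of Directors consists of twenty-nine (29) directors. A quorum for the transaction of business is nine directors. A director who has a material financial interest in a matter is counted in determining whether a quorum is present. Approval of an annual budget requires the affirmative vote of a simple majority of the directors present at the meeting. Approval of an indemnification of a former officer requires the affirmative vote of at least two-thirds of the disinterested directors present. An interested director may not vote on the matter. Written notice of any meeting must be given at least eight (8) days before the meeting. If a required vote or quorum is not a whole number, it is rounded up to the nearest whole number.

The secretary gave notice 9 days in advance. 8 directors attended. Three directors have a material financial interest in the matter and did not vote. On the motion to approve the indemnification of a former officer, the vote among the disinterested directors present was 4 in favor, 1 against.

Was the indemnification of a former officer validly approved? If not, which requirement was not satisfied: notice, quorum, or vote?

Invalid — quorum requirement not satisfied.

Notice: 9 days given; 8 required (9 ≥ 8). Satisfied.
Quorum: 8 present (interested directors count toward quorum); quorum is 9. Not satisfied.
Vote: the indemnification of a former officer requires two-thirds of the disinterested directors present (8 − 3 = 5). 2/3 of 5 = 3.33, rounded up to 4, so 4 affirmative votes are needed; 4 voted in favor. Satisfied. (Moot — without a quorum no business can be validly transacted.)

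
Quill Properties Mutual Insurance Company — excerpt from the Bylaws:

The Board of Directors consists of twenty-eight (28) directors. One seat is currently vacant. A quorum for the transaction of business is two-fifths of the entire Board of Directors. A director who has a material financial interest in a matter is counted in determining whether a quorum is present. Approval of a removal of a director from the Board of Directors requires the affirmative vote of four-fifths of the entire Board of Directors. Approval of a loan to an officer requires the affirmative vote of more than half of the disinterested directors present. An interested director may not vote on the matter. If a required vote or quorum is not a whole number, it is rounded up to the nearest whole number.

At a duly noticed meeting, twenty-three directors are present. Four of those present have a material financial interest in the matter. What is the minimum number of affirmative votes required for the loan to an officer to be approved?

10

The loan to an officer requires a majority of the disinterested directors present (23 − 4 = 19).
A majority of 19 is 10.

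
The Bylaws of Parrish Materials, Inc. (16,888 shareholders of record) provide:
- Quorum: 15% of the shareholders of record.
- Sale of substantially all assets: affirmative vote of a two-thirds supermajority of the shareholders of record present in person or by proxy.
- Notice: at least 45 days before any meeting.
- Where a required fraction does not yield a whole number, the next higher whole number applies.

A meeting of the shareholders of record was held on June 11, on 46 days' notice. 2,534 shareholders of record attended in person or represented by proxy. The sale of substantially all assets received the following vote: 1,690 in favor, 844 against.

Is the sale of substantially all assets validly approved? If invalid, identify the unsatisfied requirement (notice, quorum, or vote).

Valid — all requirements satisfied.

Notice: 46 days given; 45 required. Satisfied.
Quorum: 15% of 16,888 = 2,533.20, rounded up to 2,534; 2,534 present. Satisfied.
Vote: requires two-thirds of those present (2,534); 2/3 of 2534 = 1689.33, rounded up to 1690, so 1,690 needed; 1,690 in favor. Satisfied.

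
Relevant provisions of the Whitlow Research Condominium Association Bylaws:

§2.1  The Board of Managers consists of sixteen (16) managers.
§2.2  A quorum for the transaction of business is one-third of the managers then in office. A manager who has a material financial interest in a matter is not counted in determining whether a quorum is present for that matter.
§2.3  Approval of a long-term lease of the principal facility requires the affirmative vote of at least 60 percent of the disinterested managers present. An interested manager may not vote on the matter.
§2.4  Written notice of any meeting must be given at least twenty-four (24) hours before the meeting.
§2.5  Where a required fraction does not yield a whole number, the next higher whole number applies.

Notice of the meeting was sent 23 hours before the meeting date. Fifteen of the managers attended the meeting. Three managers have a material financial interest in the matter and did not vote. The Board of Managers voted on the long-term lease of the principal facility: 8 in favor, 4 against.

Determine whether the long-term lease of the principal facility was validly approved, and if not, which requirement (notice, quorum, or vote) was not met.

Notice: 23 hours given; 24 required (23 < 24). Not satisfied.
Quorum: 15 present, but the 3 interested managers do not count, leaving 12. Quorum is 6. Satisfied.
Vote: the long-term lease of the principal facility requires three-fifths of the disinterested managers present (15 − 3 = 12). 3/5 of 12 = 7.20, rounded up to 8, so 8 affirmative votes are needed; 8 voted in favor. Satisfied.

Invalid — notice requirement not satisfied.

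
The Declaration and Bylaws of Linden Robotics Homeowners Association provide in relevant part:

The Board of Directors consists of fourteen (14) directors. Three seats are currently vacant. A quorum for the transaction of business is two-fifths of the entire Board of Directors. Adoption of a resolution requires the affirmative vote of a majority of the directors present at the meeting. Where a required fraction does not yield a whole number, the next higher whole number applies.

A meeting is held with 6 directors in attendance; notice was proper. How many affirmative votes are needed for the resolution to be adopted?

4

The resolution requires a majority of the directors present (6).
A majority of 6 is 4.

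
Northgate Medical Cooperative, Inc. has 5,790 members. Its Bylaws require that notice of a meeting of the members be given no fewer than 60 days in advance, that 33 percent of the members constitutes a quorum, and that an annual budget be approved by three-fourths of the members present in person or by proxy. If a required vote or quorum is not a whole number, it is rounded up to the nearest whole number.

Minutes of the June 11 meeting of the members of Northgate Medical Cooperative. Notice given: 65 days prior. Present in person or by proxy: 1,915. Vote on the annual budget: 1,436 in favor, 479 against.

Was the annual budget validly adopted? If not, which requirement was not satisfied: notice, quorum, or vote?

Notice: 65 days given; 60 required. Satisfied.
Quorum: 33% of 5,790 = 1,910.70, rounded up to 1,911; 1,915 present. Satisfied.
Vote: requires three-fourths of those present (1,915); 3/4 of 1915 = 1436.25, rounded up to 1437, so 1,437 needed; 1,436 in favor. Not satisfied.

Invalid — vote requirement not satisfied.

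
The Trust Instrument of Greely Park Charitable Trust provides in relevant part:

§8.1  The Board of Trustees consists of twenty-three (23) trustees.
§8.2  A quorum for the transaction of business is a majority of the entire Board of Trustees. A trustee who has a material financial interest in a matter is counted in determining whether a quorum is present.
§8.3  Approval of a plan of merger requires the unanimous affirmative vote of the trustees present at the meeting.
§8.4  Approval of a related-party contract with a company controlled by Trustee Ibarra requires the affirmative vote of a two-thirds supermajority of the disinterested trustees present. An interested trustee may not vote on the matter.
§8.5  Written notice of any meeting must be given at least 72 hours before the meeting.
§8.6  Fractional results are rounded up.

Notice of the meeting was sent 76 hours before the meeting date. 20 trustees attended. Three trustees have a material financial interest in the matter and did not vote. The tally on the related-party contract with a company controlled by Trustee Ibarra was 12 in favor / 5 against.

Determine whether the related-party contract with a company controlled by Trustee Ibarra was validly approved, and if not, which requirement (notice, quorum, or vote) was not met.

Notice: 76 hours given; 72 required (76 ≥ 72). Satisfied.
Quorum: 20 present (interested trustees count toward quorum); quorum is 12. Satisfied.
Vote: the related-party contract with a company controlled by Trustee Ibarra requires two-thirds of the disinterested trustees present (20 − 3 = 17). 2/3 of 17 = 11.33, rounded up to 12, so 12 affirmative votes are needed; 12 voted in favor. Satisfied.

Valid — all requirements satisfied.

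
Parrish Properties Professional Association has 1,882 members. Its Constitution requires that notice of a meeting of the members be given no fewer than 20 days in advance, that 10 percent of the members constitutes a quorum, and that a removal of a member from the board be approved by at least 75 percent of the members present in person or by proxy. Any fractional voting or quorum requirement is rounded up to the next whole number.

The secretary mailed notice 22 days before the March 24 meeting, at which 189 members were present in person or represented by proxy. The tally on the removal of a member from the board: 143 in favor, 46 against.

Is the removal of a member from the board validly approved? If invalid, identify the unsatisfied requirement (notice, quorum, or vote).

Notice: 22 days given; 20 required. Satisfied.
Quorum: 10% of 1,882 = 188.20, rounded up to 189; 189 present. Satisfied.
Vote: requires three-fourths of those present (189); 3/4 of 189 = 141.75, rounded up to 142, so 142 needed; 143 in favor. Satisfied.

Valid — all requirements satisfied.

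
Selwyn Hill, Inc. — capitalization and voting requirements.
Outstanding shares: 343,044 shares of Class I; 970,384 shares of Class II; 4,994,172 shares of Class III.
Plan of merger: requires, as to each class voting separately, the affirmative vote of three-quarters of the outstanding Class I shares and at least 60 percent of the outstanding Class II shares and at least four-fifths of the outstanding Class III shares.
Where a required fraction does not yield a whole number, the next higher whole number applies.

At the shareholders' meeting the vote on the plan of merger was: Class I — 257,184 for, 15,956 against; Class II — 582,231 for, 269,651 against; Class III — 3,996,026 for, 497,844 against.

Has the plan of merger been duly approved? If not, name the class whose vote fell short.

Class I: 3/4 of 343044 = 257283; 257,283 required, 257,184 in favor — not approved.
Class II: 3/5 of 970384 = 582230.40, rounded up to 582231; 582,231 required, 582,231 in favor — approved.
Class III: 4/5 of 4994172 = 3995337.60, rounded up to 3995338; 3,995,338 required, 3,996,026 in favor — approved.

Not approved — the Class I shares did not give the required vote.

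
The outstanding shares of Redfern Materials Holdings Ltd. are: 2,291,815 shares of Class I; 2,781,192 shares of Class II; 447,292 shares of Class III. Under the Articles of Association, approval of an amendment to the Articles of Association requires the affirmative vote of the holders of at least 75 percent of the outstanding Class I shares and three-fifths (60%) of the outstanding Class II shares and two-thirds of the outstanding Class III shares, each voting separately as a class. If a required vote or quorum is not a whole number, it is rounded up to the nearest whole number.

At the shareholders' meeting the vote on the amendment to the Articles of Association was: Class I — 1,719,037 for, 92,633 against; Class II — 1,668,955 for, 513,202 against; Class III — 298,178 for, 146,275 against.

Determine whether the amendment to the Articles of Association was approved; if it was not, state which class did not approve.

Class I: 3/4 of 2291815 = 1718861.25, rounded up to 1718862; 1,718,862 required, 1,719,037 in favor — approved.
Class II: 3/5 of 2781192 = 1668715.20, rounded up to 1668716; 1,668,716 required, 1,668,955 in favor — approved.
Class III: 2/3 of 447292 = 298194.67, rounded up to 298195; 298,195 required, 298,178 in favor — not approved.

Not approved — the Class III shares did not give the required vote.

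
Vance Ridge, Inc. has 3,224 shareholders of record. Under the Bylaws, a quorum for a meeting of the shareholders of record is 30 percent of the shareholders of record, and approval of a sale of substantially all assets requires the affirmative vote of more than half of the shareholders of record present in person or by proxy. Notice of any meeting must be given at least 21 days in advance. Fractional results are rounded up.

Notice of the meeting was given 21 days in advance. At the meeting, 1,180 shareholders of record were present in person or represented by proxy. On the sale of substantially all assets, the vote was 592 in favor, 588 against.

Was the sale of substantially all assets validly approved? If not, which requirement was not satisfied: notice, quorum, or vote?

Notice: 21 days given; 21 required. Satisfied.
Quorum: 30% of 3,224 = 967.20, rounded up to 968; 1,180 present. Satisfied.
Vote: requires a majority of those present (1,180); a majority of 1180 is 591, so 591 needed; 592 in favor. Satisfied.

Valid — all requirements satisfied.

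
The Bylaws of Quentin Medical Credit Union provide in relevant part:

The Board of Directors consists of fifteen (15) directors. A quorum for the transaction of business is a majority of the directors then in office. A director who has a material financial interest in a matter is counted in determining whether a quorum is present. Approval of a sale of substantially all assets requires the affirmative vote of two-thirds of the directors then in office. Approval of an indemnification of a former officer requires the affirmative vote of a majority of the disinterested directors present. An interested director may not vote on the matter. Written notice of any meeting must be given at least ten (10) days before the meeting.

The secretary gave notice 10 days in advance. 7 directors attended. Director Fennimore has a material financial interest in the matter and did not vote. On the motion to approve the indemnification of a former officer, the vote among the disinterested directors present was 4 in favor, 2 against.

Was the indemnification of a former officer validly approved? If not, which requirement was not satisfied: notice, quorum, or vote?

Notice: 10 days given; 10 required (10 ≥ 10). Satisfied.
Quorum: 7 present (interested directors count toward quorum); quorum is 8. Not satisfied.
Vote: the indemnification of a former officer requires a majority of the disinterested directors present (7 − 1 = 6). A majority of 6 is 4, so 4 affirmative votes are needed; 4 voted in favor. Satisfied. (Moot — without a quorum no business can be validly transacted.)

Invalid — quorum requirement not satisfied.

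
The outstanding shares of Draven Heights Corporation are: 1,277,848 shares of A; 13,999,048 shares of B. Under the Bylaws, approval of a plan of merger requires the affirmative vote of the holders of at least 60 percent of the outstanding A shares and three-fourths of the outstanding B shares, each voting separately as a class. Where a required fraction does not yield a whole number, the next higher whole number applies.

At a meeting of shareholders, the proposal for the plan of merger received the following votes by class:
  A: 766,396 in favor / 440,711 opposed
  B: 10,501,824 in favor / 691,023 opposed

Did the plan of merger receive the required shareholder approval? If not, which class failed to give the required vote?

Not approved — the A shares did not give the required vote.

A: 3/5 of 1277848 = 766708.80, rounded up to 766709; 766,709 required, 766,396 in favor — not approved.
B: 3/4 of 13999048 = 10499286; 10,499,286 required, 10,501,824 in favor — approved.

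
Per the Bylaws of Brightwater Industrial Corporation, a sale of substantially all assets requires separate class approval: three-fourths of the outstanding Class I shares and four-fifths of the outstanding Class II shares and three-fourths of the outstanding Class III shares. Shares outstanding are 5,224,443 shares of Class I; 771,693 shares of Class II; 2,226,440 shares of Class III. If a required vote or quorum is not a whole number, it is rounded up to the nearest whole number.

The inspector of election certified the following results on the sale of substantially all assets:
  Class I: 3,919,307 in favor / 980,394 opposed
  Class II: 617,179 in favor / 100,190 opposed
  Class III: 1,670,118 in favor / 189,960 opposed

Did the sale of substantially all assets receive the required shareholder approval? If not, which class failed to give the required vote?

Class I: 3/4 of 5224443 = 3918332.25, rounded up to 3918333; 3,918,333 required, 3,919,307 in favor — approved.
Class II: 4/5 of 771693 = 617354.40, rounded up to 617355; 617,355 required, 617,179 in favor — not approved.
Class III: 3/4 of 2226440 = 1669830; 1,669,830 required, 1,670,118 in favor — approved.

Not approved — the Class II shares did not give the required vote.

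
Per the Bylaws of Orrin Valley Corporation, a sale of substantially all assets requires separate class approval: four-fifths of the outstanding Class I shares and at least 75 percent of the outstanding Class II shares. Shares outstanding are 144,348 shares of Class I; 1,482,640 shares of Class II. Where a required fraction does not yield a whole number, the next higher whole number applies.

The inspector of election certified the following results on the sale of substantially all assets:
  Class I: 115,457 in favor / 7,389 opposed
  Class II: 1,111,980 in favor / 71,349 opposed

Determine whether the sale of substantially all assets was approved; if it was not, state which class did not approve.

Not approved — the Class I shares did not give the required vote.

Class I: 4/5 of 144348 = 115478.40, rounded up to 115479; 115,479 required, 115,457 in favor — not approved.
Class II: 3/4 of 1482640 = 1111980; 1,111,980 required, 1,111,980 in favor — approved.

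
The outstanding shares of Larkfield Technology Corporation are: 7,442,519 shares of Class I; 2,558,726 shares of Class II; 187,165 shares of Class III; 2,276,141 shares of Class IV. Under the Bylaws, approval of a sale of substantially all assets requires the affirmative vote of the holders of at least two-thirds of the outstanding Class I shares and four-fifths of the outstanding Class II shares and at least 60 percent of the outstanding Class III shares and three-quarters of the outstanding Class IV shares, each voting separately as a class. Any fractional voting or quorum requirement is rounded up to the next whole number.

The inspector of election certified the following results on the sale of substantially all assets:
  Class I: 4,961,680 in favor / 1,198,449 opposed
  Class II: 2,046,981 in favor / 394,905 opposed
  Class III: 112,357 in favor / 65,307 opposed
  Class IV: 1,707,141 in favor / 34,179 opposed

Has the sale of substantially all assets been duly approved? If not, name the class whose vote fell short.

Class I: 2/3 of 7442519 = 4961679.33, rounded up to 4961680; 4,961,680 required, 4,961,680 in favor — approved.
Class II: 4/5 of 2558726 = 2046980.80, rounded up to 2046981; 2,046,981 required, 2,046,981 in favor — approved.
Class III: 3/5 of 187165 = 112299; 112,299 required, 112,357 in favor — approved.
Class IV: 3/4 of 2276141 = 1707105.75, rounded up to 1707106; 1,707,106 required, 1,707,141 in favor — approved.

Approved — every class gave the required vote.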